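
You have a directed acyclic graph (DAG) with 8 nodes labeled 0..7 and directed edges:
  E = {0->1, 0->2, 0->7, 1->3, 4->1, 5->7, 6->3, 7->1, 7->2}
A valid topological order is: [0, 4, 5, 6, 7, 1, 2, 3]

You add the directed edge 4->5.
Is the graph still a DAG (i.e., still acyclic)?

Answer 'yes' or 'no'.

Answer: yes

Derivation:
Given toposort: [0, 4, 5, 6, 7, 1, 2, 3]
Position of 4: index 1; position of 5: index 2
New edge 4->5: forward
Forward edge: respects the existing order. Still a DAG, same toposort still valid.
Still a DAG? yes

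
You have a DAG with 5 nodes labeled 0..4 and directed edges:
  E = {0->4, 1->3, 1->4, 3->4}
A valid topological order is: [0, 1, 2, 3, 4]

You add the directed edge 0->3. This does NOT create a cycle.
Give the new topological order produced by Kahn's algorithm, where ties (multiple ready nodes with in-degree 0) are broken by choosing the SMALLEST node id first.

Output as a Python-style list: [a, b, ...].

Old toposort: [0, 1, 2, 3, 4]
Added edge: 0->3
Position of 0 (0) < position of 3 (3). Old order still valid.
Run Kahn's algorithm (break ties by smallest node id):
  initial in-degrees: [0, 0, 0, 2, 3]
  ready (indeg=0): [0, 1, 2]
  pop 0: indeg[3]->1; indeg[4]->2 | ready=[1, 2] | order so far=[0]
  pop 1: indeg[3]->0; indeg[4]->1 | ready=[2, 3] | order so far=[0, 1]
  pop 2: no out-edges | ready=[3] | order so far=[0, 1, 2]
  pop 3: indeg[4]->0 | ready=[4] | order so far=[0, 1, 2, 3]
  pop 4: no out-edges | ready=[] | order so far=[0, 1, 2, 3, 4]
  Result: [0, 1, 2, 3, 4]

Answer: [0, 1, 2, 3, 4]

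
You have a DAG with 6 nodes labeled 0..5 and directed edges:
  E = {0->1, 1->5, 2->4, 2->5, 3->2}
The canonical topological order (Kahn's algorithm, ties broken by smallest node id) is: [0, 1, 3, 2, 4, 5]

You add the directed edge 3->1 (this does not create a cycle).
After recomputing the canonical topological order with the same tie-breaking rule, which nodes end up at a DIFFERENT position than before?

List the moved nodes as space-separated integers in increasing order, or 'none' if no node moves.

Old toposort: [0, 1, 3, 2, 4, 5]
Added edge 3->1
Recompute Kahn (smallest-id tiebreak):
  initial in-degrees: [0, 2, 1, 0, 1, 2]
  ready (indeg=0): [0, 3]
  pop 0: indeg[1]->1 | ready=[3] | order so far=[0]
  pop 3: indeg[1]->0; indeg[2]->0 | ready=[1, 2] | order so far=[0, 3]
  pop 1: indeg[5]->1 | ready=[2] | order so far=[0, 3, 1]
  pop 2: indeg[4]->0; indeg[5]->0 | ready=[4, 5] | order so far=[0, 3, 1, 2]
  pop 4: no out-edges | ready=[5] | order so far=[0, 3, 1, 2, 4]
  pop 5: no out-edges | ready=[] | order so far=[0, 3, 1, 2, 4, 5]
New canonical toposort: [0, 3, 1, 2, 4, 5]
Compare positions:
  Node 0: index 0 -> 0 (same)
  Node 1: index 1 -> 2 (moved)
  Node 2: index 3 -> 3 (same)
  Node 3: index 2 -> 1 (moved)
  Node 4: index 4 -> 4 (same)
  Node 5: index 5 -> 5 (same)
Nodes that changed position: 1 3

Answer: 1 3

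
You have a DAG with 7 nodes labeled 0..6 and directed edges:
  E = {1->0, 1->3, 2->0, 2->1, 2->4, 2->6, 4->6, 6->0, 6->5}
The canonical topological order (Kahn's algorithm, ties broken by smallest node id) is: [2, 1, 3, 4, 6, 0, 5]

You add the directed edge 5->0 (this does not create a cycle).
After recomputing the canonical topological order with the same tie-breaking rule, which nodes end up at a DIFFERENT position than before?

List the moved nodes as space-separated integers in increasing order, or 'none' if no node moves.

Answer: 0 5

Derivation:
Old toposort: [2, 1, 3, 4, 6, 0, 5]
Added edge 5->0
Recompute Kahn (smallest-id tiebreak):
  initial in-degrees: [4, 1, 0, 1, 1, 1, 2]
  ready (indeg=0): [2]
  pop 2: indeg[0]->3; indeg[1]->0; indeg[4]->0; indeg[6]->1 | ready=[1, 4] | order so far=[2]
  pop 1: indeg[0]->2; indeg[3]->0 | ready=[3, 4] | order so far=[2, 1]
  pop 3: no out-edges | ready=[4] | order so far=[2, 1, 3]
  pop 4: indeg[6]->0 | ready=[6] | order so far=[2, 1, 3, 4]
  pop 6: indeg[0]->1; indeg[5]->0 | ready=[5] | order so far=[2, 1, 3, 4, 6]
  pop 5: indeg[0]->0 | ready=[0] | order so far=[2, 1, 3, 4, 6, 5]
  pop 0: no out-edges | ready=[] | order so far=[2, 1, 3, 4, 6, 5, 0]
New canonical toposort: [2, 1, 3, 4, 6, 5, 0]
Compare positions:
  Node 0: index 5 -> 6 (moved)
  Node 1: index 1 -> 1 (same)
  Node 2: index 0 -> 0 (same)
  Node 3: index 2 -> 2 (same)
  Node 4: index 3 -> 3 (same)
  Node 5: index 6 -> 5 (moved)
  Node 6: index 4 -> 4 (same)
Nodes that changed position: 0 5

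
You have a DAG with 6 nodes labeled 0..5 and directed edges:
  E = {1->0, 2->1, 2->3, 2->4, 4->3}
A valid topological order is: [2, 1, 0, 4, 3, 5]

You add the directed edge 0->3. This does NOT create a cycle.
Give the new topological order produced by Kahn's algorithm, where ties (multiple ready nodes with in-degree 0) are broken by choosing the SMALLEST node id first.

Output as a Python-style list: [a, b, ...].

Old toposort: [2, 1, 0, 4, 3, 5]
Added edge: 0->3
Position of 0 (2) < position of 3 (4). Old order still valid.
Run Kahn's algorithm (break ties by smallest node id):
  initial in-degrees: [1, 1, 0, 3, 1, 0]
  ready (indeg=0): [2, 5]
  pop 2: indeg[1]->0; indeg[3]->2; indeg[4]->0 | ready=[1, 4, 5] | order so far=[2]
  pop 1: indeg[0]->0 | ready=[0, 4, 5] | order so far=[2, 1]
  pop 0: indeg[3]->1 | ready=[4, 5] | order so far=[2, 1, 0]
  pop 4: indeg[3]->0 | ready=[3, 5] | order so far=[2, 1, 0, 4]
  pop 3: no out-edges | ready=[5] | order so far=[2, 1, 0, 4, 3]
  pop 5: no out-edges | ready=[] | order so far=[2, 1, 0, 4, 3, 5]
  Result: [2, 1, 0, 4, 3, 5]

Answer: [2, 1, 0, 4, 3, 5]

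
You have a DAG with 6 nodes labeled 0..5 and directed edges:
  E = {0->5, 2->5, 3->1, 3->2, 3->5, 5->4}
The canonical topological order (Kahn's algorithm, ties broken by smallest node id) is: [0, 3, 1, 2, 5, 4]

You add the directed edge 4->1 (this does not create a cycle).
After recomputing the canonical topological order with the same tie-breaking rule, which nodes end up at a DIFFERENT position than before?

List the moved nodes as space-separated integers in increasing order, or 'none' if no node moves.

Old toposort: [0, 3, 1, 2, 5, 4]
Added edge 4->1
Recompute Kahn (smallest-id tiebreak):
  initial in-degrees: [0, 2, 1, 0, 1, 3]
  ready (indeg=0): [0, 3]
  pop 0: indeg[5]->2 | ready=[3] | order so far=[0]
  pop 3: indeg[1]->1; indeg[2]->0; indeg[5]->1 | ready=[2] | order so far=[0, 3]
  pop 2: indeg[5]->0 | ready=[5] | order so far=[0, 3, 2]
  pop 5: indeg[4]->0 | ready=[4] | order so far=[0, 3, 2, 5]
  pop 4: indeg[1]->0 | ready=[1] | order so far=[0, 3, 2, 5, 4]
  pop 1: no out-edges | ready=[] | order so far=[0, 3, 2, 5, 4, 1]
New canonical toposort: [0, 3, 2, 5, 4, 1]
Compare positions:
  Node 0: index 0 -> 0 (same)
  Node 1: index 2 -> 5 (moved)
  Node 2: index 3 -> 2 (moved)
  Node 3: index 1 -> 1 (same)
  Node 4: index 5 -> 4 (moved)
  Node 5: index 4 -> 3 (moved)
Nodes that changed position: 1 2 4 5

Answer: 1 2 4 5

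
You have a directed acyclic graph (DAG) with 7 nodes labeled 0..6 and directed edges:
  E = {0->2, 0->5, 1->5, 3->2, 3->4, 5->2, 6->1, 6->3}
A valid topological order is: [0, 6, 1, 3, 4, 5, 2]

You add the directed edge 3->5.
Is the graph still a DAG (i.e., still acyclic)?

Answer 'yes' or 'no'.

Answer: yes

Derivation:
Given toposort: [0, 6, 1, 3, 4, 5, 2]
Position of 3: index 3; position of 5: index 5
New edge 3->5: forward
Forward edge: respects the existing order. Still a DAG, same toposort still valid.
Still a DAG? yes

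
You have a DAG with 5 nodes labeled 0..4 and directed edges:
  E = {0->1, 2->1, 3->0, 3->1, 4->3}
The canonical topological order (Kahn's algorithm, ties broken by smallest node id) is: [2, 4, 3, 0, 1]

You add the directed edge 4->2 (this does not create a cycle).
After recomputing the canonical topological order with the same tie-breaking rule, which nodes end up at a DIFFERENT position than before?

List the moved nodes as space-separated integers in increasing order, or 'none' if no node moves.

Answer: 2 4

Derivation:
Old toposort: [2, 4, 3, 0, 1]
Added edge 4->2
Recompute Kahn (smallest-id tiebreak):
  initial in-degrees: [1, 3, 1, 1, 0]
  ready (indeg=0): [4]
  pop 4: indeg[2]->0; indeg[3]->0 | ready=[2, 3] | order so far=[4]
  pop 2: indeg[1]->2 | ready=[3] | order so far=[4, 2]
  pop 3: indeg[0]->0; indeg[1]->1 | ready=[0] | order so far=[4, 2, 3]
  pop 0: indeg[1]->0 | ready=[1] | order so far=[4, 2, 3, 0]
  pop 1: no out-edges | ready=[] | order so far=[4, 2, 3, 0, 1]
New canonical toposort: [4, 2, 3, 0, 1]
Compare positions:
  Node 0: index 3 -> 3 (same)
  Node 1: index 4 -> 4 (same)
  Node 2: index 0 -> 1 (moved)
  Node 3: index 2 -> 2 (same)
  Node 4: index 1 -> 0 (moved)
Nodes that changed position: 2 4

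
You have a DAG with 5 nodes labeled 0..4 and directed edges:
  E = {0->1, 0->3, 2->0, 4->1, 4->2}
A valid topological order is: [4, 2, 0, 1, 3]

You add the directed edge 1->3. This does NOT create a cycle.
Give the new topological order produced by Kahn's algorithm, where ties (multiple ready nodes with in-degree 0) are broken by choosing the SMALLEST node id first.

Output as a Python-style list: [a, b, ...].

Old toposort: [4, 2, 0, 1, 3]
Added edge: 1->3
Position of 1 (3) < position of 3 (4). Old order still valid.
Run Kahn's algorithm (break ties by smallest node id):
  initial in-degrees: [1, 2, 1, 2, 0]
  ready (indeg=0): [4]
  pop 4: indeg[1]->1; indeg[2]->0 | ready=[2] | order so far=[4]
  pop 2: indeg[0]->0 | ready=[0] | order so far=[4, 2]
  pop 0: indeg[1]->0; indeg[3]->1 | ready=[1] | order so far=[4, 2, 0]
  pop 1: indeg[3]->0 | ready=[3] | order so far=[4, 2, 0, 1]
  pop 3: no out-edges | ready=[] | order so far=[4, 2, 0, 1, 3]
  Result: [4, 2, 0, 1, 3]

Answer: [4, 2, 0, 1, 3]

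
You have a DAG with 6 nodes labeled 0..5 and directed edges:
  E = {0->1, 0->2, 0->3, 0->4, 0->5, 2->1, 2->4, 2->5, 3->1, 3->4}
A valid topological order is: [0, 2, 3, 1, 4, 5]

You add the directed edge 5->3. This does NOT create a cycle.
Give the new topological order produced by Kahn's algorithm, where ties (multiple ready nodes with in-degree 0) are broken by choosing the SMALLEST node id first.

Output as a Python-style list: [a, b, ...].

Old toposort: [0, 2, 3, 1, 4, 5]
Added edge: 5->3
Position of 5 (5) > position of 3 (2). Must reorder: 5 must now come before 3.
Run Kahn's algorithm (break ties by smallest node id):
  initial in-degrees: [0, 3, 1, 2, 3, 2]
  ready (indeg=0): [0]
  pop 0: indeg[1]->2; indeg[2]->0; indeg[3]->1; indeg[4]->2; indeg[5]->1 | ready=[2] | order so far=[0]
  pop 2: indeg[1]->1; indeg[4]->1; indeg[5]->0 | ready=[5] | order so far=[0, 2]
  pop 5: indeg[3]->0 | ready=[3] | order so far=[0, 2, 5]
  pop 3: indeg[1]->0; indeg[4]->0 | ready=[1, 4] | order so far=[0, 2, 5, 3]
  pop 1: no out-edges | ready=[4] | order so far=[0, 2, 5, 3, 1]
  pop 4: no out-edges | ready=[] | order so far=[0, 2, 5, 3, 1, 4]
  Result: [0, 2, 5, 3, 1, 4]

Answer: [0, 2, 5, 3, 1, 4]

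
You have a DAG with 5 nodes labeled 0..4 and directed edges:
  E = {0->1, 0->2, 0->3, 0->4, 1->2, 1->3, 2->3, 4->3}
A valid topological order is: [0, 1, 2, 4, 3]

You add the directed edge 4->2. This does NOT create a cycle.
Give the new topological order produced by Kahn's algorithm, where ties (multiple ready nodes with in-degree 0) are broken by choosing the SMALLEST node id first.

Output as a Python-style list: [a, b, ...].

Old toposort: [0, 1, 2, 4, 3]
Added edge: 4->2
Position of 4 (3) > position of 2 (2). Must reorder: 4 must now come before 2.
Run Kahn's algorithm (break ties by smallest node id):
  initial in-degrees: [0, 1, 3, 4, 1]
  ready (indeg=0): [0]
  pop 0: indeg[1]->0; indeg[2]->2; indeg[3]->3; indeg[4]->0 | ready=[1, 4] | order so far=[0]
  pop 1: indeg[2]->1; indeg[3]->2 | ready=[4] | order so far=[0, 1]
  pop 4: indeg[2]->0; indeg[3]->1 | ready=[2] | order so far=[0, 1, 4]
  pop 2: indeg[3]->0 | ready=[3] | order so far=[0, 1, 4, 2]
  pop 3: no out-edges | ready=[] | order so far=[0, 1, 4, 2, 3]
  Result: [0, 1, 4, 2, 3]

Answer: [0, 1, 4, 2, 3]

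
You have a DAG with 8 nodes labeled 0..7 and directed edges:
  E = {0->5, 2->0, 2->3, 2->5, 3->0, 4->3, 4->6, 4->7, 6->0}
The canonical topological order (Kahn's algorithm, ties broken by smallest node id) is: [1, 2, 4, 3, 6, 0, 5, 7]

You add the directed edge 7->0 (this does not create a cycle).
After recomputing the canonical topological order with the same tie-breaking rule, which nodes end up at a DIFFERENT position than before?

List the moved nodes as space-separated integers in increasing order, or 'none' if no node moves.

Old toposort: [1, 2, 4, 3, 6, 0, 5, 7]
Added edge 7->0
Recompute Kahn (smallest-id tiebreak):
  initial in-degrees: [4, 0, 0, 2, 0, 2, 1, 1]
  ready (indeg=0): [1, 2, 4]
  pop 1: no out-edges | ready=[2, 4] | order so far=[1]
  pop 2: indeg[0]->3; indeg[3]->1; indeg[5]->1 | ready=[4] | order so far=[1, 2]
  pop 4: indeg[3]->0; indeg[6]->0; indeg[7]->0 | ready=[3, 6, 7] | order so far=[1, 2, 4]
  pop 3: indeg[0]->2 | ready=[6, 7] | order so far=[1, 2, 4, 3]
  pop 6: indeg[0]->1 | ready=[7] | order so far=[1, 2, 4, 3, 6]
  pop 7: indeg[0]->0 | ready=[0] | order so far=[1, 2, 4, 3, 6, 7]
  pop 0: indeg[5]->0 | ready=[5] | order so far=[1, 2, 4, 3, 6, 7, 0]
  pop 5: no out-edges | ready=[] | order so far=[1, 2, 4, 3, 6, 7, 0, 5]
New canonical toposort: [1, 2, 4, 3, 6, 7, 0, 5]
Compare positions:
  Node 0: index 5 -> 6 (moved)
  Node 1: index 0 -> 0 (same)
  Node 2: index 1 -> 1 (same)
  Node 3: index 3 -> 3 (same)
  Node 4: index 2 -> 2 (same)
  Node 5: index 6 -> 7 (moved)
  Node 6: index 4 -> 4 (same)
  Node 7: index 7 -> 5 (moved)
Nodes that changed position: 0 5 7

Answer: 0 5 7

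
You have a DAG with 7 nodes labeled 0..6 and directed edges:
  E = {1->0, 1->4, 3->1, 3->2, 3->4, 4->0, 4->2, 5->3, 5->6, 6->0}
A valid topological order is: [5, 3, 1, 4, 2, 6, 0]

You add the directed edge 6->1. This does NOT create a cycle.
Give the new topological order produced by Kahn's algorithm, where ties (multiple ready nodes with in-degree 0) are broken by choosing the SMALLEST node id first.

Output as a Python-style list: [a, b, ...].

Answer: [5, 3, 6, 1, 4, 0, 2]

Derivation:
Old toposort: [5, 3, 1, 4, 2, 6, 0]
Added edge: 6->1
Position of 6 (5) > position of 1 (2). Must reorder: 6 must now come before 1.
Run Kahn's algorithm (break ties by smallest node id):
  initial in-degrees: [3, 2, 2, 1, 2, 0, 1]
  ready (indeg=0): [5]
  pop 5: indeg[3]->0; indeg[6]->0 | ready=[3, 6] | order so far=[5]
  pop 3: indeg[1]->1; indeg[2]->1; indeg[4]->1 | ready=[6] | order so far=[5, 3]
  pop 6: indeg[0]->2; indeg[1]->0 | ready=[1] | order so far=[5, 3, 6]
  pop 1: indeg[0]->1; indeg[4]->0 | ready=[4] | order so far=[5, 3, 6, 1]
  pop 4: indeg[0]->0; indeg[2]->0 | ready=[0, 2] | order so far=[5, 3, 6, 1, 4]
  pop 0: no out-edges | ready=[2] | order so far=[5, 3, 6, 1, 4, 0]
  pop 2: no out-edges | ready=[] | order so far=[5, 3, 6, 1, 4, 0, 2]
  Result: [5, 3, 6, 1, 4, 0, 2]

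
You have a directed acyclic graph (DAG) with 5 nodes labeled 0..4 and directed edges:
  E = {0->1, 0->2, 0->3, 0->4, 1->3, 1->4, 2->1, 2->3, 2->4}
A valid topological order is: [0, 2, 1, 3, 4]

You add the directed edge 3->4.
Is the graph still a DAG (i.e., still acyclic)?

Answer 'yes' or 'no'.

Answer: yes

Derivation:
Given toposort: [0, 2, 1, 3, 4]
Position of 3: index 3; position of 4: index 4
New edge 3->4: forward
Forward edge: respects the existing order. Still a DAG, same toposort still valid.
Still a DAG? yes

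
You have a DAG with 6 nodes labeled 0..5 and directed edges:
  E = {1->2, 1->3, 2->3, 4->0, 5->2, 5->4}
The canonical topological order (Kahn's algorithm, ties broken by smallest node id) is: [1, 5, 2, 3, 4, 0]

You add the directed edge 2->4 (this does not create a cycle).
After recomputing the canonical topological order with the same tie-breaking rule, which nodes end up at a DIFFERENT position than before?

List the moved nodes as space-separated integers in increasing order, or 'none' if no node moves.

Answer: none

Derivation:
Old toposort: [1, 5, 2, 3, 4, 0]
Added edge 2->4
Recompute Kahn (smallest-id tiebreak):
  initial in-degrees: [1, 0, 2, 2, 2, 0]
  ready (indeg=0): [1, 5]
  pop 1: indeg[2]->1; indeg[3]->1 | ready=[5] | order so far=[1]
  pop 5: indeg[2]->0; indeg[4]->1 | ready=[2] | order so far=[1, 5]
  pop 2: indeg[3]->0; indeg[4]->0 | ready=[3, 4] | order so far=[1, 5, 2]
  pop 3: no out-edges | ready=[4] | order so far=[1, 5, 2, 3]
  pop 4: indeg[0]->0 | ready=[0] | order so far=[1, 5, 2, 3, 4]
  pop 0: no out-edges | ready=[] | order so far=[1, 5, 2, 3, 4, 0]
New canonical toposort: [1, 5, 2, 3, 4, 0]
Compare positions:
  Node 0: index 5 -> 5 (same)
  Node 1: index 0 -> 0 (same)
  Node 2: index 2 -> 2 (same)
  Node 3: index 3 -> 3 (same)
  Node 4: index 4 -> 4 (same)
  Node 5: index 1 -> 1 (same)
Nodes that changed position: none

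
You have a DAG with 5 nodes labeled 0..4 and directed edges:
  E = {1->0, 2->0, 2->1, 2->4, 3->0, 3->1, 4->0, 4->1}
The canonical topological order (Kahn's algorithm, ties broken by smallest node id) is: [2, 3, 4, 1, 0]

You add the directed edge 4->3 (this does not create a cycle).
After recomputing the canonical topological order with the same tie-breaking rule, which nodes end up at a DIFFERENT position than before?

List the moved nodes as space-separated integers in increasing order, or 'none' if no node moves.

Answer: 3 4

Derivation:
Old toposort: [2, 3, 4, 1, 0]
Added edge 4->3
Recompute Kahn (smallest-id tiebreak):
  initial in-degrees: [4, 3, 0, 1, 1]
  ready (indeg=0): [2]
  pop 2: indeg[0]->3; indeg[1]->2; indeg[4]->0 | ready=[4] | order so far=[2]
  pop 4: indeg[0]->2; indeg[1]->1; indeg[3]->0 | ready=[3] | order so far=[2, 4]
  pop 3: indeg[0]->1; indeg[1]->0 | ready=[1] | order so far=[2, 4, 3]
  pop 1: indeg[0]->0 | ready=[0] | order so far=[2, 4, 3, 1]
  pop 0: no out-edges | ready=[] | order so far=[2, 4, 3, 1, 0]
New canonical toposort: [2, 4, 3, 1, 0]
Compare positions:
  Node 0: index 4 -> 4 (same)
  Node 1: index 3 -> 3 (same)
  Node 2: index 0 -> 0 (same)
  Node 3: index 1 -> 2 (moved)
  Node 4: index 2 -> 1 (moved)
Nodes that changed position: 3 4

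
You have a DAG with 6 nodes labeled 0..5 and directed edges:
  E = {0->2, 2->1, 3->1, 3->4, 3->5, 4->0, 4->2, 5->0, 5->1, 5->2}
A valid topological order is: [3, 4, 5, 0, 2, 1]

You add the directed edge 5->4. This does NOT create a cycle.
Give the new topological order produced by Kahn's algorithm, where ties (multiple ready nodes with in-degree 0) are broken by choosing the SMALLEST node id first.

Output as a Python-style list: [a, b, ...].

Old toposort: [3, 4, 5, 0, 2, 1]
Added edge: 5->4
Position of 5 (2) > position of 4 (1). Must reorder: 5 must now come before 4.
Run Kahn's algorithm (break ties by smallest node id):
  initial in-degrees: [2, 3, 3, 0, 2, 1]
  ready (indeg=0): [3]
  pop 3: indeg[1]->2; indeg[4]->1; indeg[5]->0 | ready=[5] | order so far=[3]
  pop 5: indeg[0]->1; indeg[1]->1; indeg[2]->2; indeg[4]->0 | ready=[4] | order so far=[3, 5]
  pop 4: indeg[0]->0; indeg[2]->1 | ready=[0] | order so far=[3, 5, 4]
  pop 0: indeg[2]->0 | ready=[2] | order so far=[3, 5, 4, 0]
  pop 2: indeg[1]->0 | ready=[1] | order so far=[3, 5, 4, 0, 2]
  pop 1: no out-edges | ready=[] | order so far=[3, 5, 4, 0, 2, 1]
  Result: [3, 5, 4, 0, 2, 1]

Answer: [3, 5, 4, 0, 2, 1]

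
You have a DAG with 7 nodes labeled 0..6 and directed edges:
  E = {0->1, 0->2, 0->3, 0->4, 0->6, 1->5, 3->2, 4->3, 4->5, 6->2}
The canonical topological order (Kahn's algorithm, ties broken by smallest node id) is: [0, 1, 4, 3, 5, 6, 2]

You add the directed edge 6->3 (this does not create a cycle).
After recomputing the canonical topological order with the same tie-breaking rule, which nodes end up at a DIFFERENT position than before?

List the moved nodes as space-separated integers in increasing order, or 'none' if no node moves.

Old toposort: [0, 1, 4, 3, 5, 6, 2]
Added edge 6->3
Recompute Kahn (smallest-id tiebreak):
  initial in-degrees: [0, 1, 3, 3, 1, 2, 1]
  ready (indeg=0): [0]
  pop 0: indeg[1]->0; indeg[2]->2; indeg[3]->2; indeg[4]->0; indeg[6]->0 | ready=[1, 4, 6] | order so far=[0]
  pop 1: indeg[5]->1 | ready=[4, 6] | order so far=[0, 1]
  pop 4: indeg[3]->1; indeg[5]->0 | ready=[5, 6] | order so far=[0, 1, 4]
  pop 5: no out-edges | ready=[6] | order so far=[0, 1, 4, 5]
  pop 6: indeg[2]->1; indeg[3]->0 | ready=[3] | order so far=[0, 1, 4, 5, 6]
  pop 3: indeg[2]->0 | ready=[2] | order so far=[0, 1, 4, 5, 6, 3]
  pop 2: no out-edges | ready=[] | order so far=[0, 1, 4, 5, 6, 3, 2]
New canonical toposort: [0, 1, 4, 5, 6, 3, 2]
Compare positions:
  Node 0: index 0 -> 0 (same)
  Node 1: index 1 -> 1 (same)
  Node 2: index 6 -> 6 (same)
  Node 3: index 3 -> 5 (moved)
  Node 4: index 2 -> 2 (same)
  Node 5: index 4 -> 3 (moved)
  Node 6: index 5 -> 4 (moved)
Nodes that changed position: 3 5 6

Answer: 3 5 6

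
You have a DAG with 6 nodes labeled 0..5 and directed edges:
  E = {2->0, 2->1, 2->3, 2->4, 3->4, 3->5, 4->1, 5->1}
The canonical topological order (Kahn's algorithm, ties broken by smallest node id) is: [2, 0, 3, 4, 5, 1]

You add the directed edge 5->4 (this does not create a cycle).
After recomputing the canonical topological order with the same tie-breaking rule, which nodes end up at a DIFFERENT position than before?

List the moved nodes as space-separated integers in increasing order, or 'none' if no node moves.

Answer: 4 5

Derivation:
Old toposort: [2, 0, 3, 4, 5, 1]
Added edge 5->4
Recompute Kahn (smallest-id tiebreak):
  initial in-degrees: [1, 3, 0, 1, 3, 1]
  ready (indeg=0): [2]
  pop 2: indeg[0]->0; indeg[1]->2; indeg[3]->0; indeg[4]->2 | ready=[0, 3] | order so far=[2]
  pop 0: no out-edges | ready=[3] | order so far=[2, 0]
  pop 3: indeg[4]->1; indeg[5]->0 | ready=[5] | order so far=[2, 0, 3]
  pop 5: indeg[1]->1; indeg[4]->0 | ready=[4] | order so far=[2, 0, 3, 5]
  pop 4: indeg[1]->0 | ready=[1] | order so far=[2, 0, 3, 5, 4]
  pop 1: no out-edges | ready=[] | order so far=[2, 0, 3, 5, 4, 1]
New canonical toposort: [2, 0, 3, 5, 4, 1]
Compare positions:
  Node 0: index 1 -> 1 (same)
  Node 1: index 5 -> 5 (same)
  Node 2: index 0 -> 0 (same)
  Node 3: index 2 -> 2 (same)
  Node 4: index 3 -> 4 (moved)
  Node 5: index 4 -> 3 (moved)
Nodes that changed position: 4 5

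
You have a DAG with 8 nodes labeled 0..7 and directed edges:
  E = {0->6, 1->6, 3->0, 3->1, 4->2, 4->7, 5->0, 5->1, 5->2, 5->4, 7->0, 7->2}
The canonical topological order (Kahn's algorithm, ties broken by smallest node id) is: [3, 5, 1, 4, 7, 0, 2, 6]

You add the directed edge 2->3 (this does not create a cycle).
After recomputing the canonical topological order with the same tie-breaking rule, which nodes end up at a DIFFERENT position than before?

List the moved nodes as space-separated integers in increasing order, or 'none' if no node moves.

Old toposort: [3, 5, 1, 4, 7, 0, 2, 6]
Added edge 2->3
Recompute Kahn (smallest-id tiebreak):
  initial in-degrees: [3, 2, 3, 1, 1, 0, 2, 1]
  ready (indeg=0): [5]
  pop 5: indeg[0]->2; indeg[1]->1; indeg[2]->2; indeg[4]->0 | ready=[4] | order so far=[5]
  pop 4: indeg[2]->1; indeg[7]->0 | ready=[7] | order so far=[5, 4]
  pop 7: indeg[0]->1; indeg[2]->0 | ready=[2] | order so far=[5, 4, 7]
  pop 2: indeg[3]->0 | ready=[3] | order so far=[5, 4, 7, 2]
  pop 3: indeg[0]->0; indeg[1]->0 | ready=[0, 1] | order so far=[5, 4, 7, 2, 3]
  pop 0: indeg[6]->1 | ready=[1] | order so far=[5, 4, 7, 2, 3, 0]
  pop 1: indeg[6]->0 | ready=[6] | order so far=[5, 4, 7, 2, 3, 0, 1]
  pop 6: no out-edges | ready=[] | order so far=[5, 4, 7, 2, 3, 0, 1, 6]
New canonical toposort: [5, 4, 7, 2, 3, 0, 1, 6]
Compare positions:
  Node 0: index 5 -> 5 (same)
  Node 1: index 2 -> 6 (moved)
  Node 2: index 6 -> 3 (moved)
  Node 3: index 0 -> 4 (moved)
  Node 4: index 3 -> 1 (moved)
  Node 5: index 1 -> 0 (moved)
  Node 6: index 7 -> 7 (same)
  Node 7: index 4 -> 2 (moved)
Nodes that changed position: 1 2 3 4 5 7

Answer: 1 2 3 4 5 7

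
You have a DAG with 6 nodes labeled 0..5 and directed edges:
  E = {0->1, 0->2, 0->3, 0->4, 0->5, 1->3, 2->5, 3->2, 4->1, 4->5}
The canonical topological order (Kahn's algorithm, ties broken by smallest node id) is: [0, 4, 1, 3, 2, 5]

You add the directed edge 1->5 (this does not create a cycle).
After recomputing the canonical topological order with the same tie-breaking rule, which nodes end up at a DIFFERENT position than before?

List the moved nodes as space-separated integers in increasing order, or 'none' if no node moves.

Answer: none

Derivation:
Old toposort: [0, 4, 1, 3, 2, 5]
Added edge 1->5
Recompute Kahn (smallest-id tiebreak):
  initial in-degrees: [0, 2, 2, 2, 1, 4]
  ready (indeg=0): [0]
  pop 0: indeg[1]->1; indeg[2]->1; indeg[3]->1; indeg[4]->0; indeg[5]->3 | ready=[4] | order so far=[0]
  pop 4: indeg[1]->0; indeg[5]->2 | ready=[1] | order so far=[0, 4]
  pop 1: indeg[3]->0; indeg[5]->1 | ready=[3] | order so far=[0, 4, 1]
  pop 3: indeg[2]->0 | ready=[2] | order so far=[0, 4, 1, 3]
  pop 2: indeg[5]->0 | ready=[5] | order so far=[0, 4, 1, 3, 2]
  pop 5: no out-edges | ready=[] | order so far=[0, 4, 1, 3, 2, 5]
New canonical toposort: [0, 4, 1, 3, 2, 5]
Compare positions:
  Node 0: index 0 -> 0 (same)
  Node 1: index 2 -> 2 (same)
  Node 2: index 4 -> 4 (same)
  Node 3: index 3 -> 3 (same)
  Node 4: index 1 -> 1 (same)
  Node 5: index 5 -> 5 (same)
Nodes that changed position: none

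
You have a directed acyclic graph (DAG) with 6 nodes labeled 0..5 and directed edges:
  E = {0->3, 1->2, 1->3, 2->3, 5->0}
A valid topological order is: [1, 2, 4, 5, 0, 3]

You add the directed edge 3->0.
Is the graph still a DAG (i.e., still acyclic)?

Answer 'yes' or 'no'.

Given toposort: [1, 2, 4, 5, 0, 3]
Position of 3: index 5; position of 0: index 4
New edge 3->0: backward (u after v in old order)
Backward edge: old toposort is now invalid. Check if this creates a cycle.
Does 0 already reach 3? Reachable from 0: [0, 3]. YES -> cycle!
Still a DAG? no

Answer: no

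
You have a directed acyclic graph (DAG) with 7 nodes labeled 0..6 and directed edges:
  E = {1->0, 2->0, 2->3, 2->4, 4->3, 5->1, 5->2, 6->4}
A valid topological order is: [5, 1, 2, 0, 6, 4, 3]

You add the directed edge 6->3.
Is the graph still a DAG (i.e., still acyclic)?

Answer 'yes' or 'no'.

Answer: yes

Derivation:
Given toposort: [5, 1, 2, 0, 6, 4, 3]
Position of 6: index 4; position of 3: index 6
New edge 6->3: forward
Forward edge: respects the existing order. Still a DAG, same toposort still valid.
Still a DAG? yes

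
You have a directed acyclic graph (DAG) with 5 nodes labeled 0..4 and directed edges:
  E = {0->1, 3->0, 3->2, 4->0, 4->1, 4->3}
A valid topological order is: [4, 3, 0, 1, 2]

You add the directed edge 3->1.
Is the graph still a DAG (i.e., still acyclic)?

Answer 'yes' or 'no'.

Given toposort: [4, 3, 0, 1, 2]
Position of 3: index 1; position of 1: index 3
New edge 3->1: forward
Forward edge: respects the existing order. Still a DAG, same toposort still valid.
Still a DAG? yes

Answer: yes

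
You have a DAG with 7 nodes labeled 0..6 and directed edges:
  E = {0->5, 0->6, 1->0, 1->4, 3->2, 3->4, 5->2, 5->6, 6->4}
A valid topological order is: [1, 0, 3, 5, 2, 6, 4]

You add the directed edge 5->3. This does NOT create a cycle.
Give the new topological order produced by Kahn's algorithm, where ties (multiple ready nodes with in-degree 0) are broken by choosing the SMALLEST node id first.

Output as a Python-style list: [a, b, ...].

Answer: [1, 0, 5, 3, 2, 6, 4]

Derivation:
Old toposort: [1, 0, 3, 5, 2, 6, 4]
Added edge: 5->3
Position of 5 (3) > position of 3 (2). Must reorder: 5 must now come before 3.
Run Kahn's algorithm (break ties by smallest node id):
  initial in-degrees: [1, 0, 2, 1, 3, 1, 2]
  ready (indeg=0): [1]
  pop 1: indeg[0]->0; indeg[4]->2 | ready=[0] | order so far=[1]
  pop 0: indeg[5]->0; indeg[6]->1 | ready=[5] | order so far=[1, 0]
  pop 5: indeg[2]->1; indeg[3]->0; indeg[6]->0 | ready=[3, 6] | order so far=[1, 0, 5]
  pop 3: indeg[2]->0; indeg[4]->1 | ready=[2, 6] | order so far=[1, 0, 5, 3]
  pop 2: no out-edges | ready=[6] | order so far=[1, 0, 5, 3, 2]
  pop 6: indeg[4]->0 | ready=[4] | order so far=[1, 0, 5, 3, 2, 6]
  pop 4: no out-edges | ready=[] | order so far=[1, 0, 5, 3, 2, 6, 4]
  Result: [1, 0, 5, 3, 2, 6, 4]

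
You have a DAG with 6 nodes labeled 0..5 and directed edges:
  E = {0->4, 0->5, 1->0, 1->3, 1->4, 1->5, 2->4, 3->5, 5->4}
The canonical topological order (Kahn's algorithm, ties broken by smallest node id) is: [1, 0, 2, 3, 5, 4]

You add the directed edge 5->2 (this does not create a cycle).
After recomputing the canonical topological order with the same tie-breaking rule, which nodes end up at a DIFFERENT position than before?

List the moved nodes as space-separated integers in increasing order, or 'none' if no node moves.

Old toposort: [1, 0, 2, 3, 5, 4]
Added edge 5->2
Recompute Kahn (smallest-id tiebreak):
  initial in-degrees: [1, 0, 1, 1, 4, 3]
  ready (indeg=0): [1]
  pop 1: indeg[0]->0; indeg[3]->0; indeg[4]->3; indeg[5]->2 | ready=[0, 3] | order so far=[1]
  pop 0: indeg[4]->2; indeg[5]->1 | ready=[3] | order so far=[1, 0]
  pop 3: indeg[5]->0 | ready=[5] | order so far=[1, 0, 3]
  pop 5: indeg[2]->0; indeg[4]->1 | ready=[2] | order so far=[1, 0, 3, 5]
  pop 2: indeg[4]->0 | ready=[4] | order so far=[1, 0, 3, 5, 2]
  pop 4: no out-edges | ready=[] | order so far=[1, 0, 3, 5, 2, 4]
New canonical toposort: [1, 0, 3, 5, 2, 4]
Compare positions:
  Node 0: index 1 -> 1 (same)
  Node 1: index 0 -> 0 (same)
  Node 2: index 2 -> 4 (moved)
  Node 3: index 3 -> 2 (moved)
  Node 4: index 5 -> 5 (same)
  Node 5: index 4 -> 3 (moved)
Nodes that changed position: 2 3 5

Answer: 2 3 5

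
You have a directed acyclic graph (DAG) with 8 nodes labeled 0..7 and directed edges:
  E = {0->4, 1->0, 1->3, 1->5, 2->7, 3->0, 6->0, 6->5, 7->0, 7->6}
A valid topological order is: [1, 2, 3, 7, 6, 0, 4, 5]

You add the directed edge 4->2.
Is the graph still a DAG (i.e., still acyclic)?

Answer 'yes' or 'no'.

Answer: no

Derivation:
Given toposort: [1, 2, 3, 7, 6, 0, 4, 5]
Position of 4: index 6; position of 2: index 1
New edge 4->2: backward (u after v in old order)
Backward edge: old toposort is now invalid. Check if this creates a cycle.
Does 2 already reach 4? Reachable from 2: [0, 2, 4, 5, 6, 7]. YES -> cycle!
Still a DAG? no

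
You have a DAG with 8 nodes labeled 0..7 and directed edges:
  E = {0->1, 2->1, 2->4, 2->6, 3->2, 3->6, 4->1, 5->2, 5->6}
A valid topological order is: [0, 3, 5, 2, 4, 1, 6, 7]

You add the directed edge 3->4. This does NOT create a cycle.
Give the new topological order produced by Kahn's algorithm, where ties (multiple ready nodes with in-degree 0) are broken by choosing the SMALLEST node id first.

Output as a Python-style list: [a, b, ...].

Old toposort: [0, 3, 5, 2, 4, 1, 6, 7]
Added edge: 3->4
Position of 3 (1) < position of 4 (4). Old order still valid.
Run Kahn's algorithm (break ties by smallest node id):
  initial in-degrees: [0, 3, 2, 0, 2, 0, 3, 0]
  ready (indeg=0): [0, 3, 5, 7]
  pop 0: indeg[1]->2 | ready=[3, 5, 7] | order so far=[0]
  pop 3: indeg[2]->1; indeg[4]->1; indeg[6]->2 | ready=[5, 7] | order so far=[0, 3]
  pop 5: indeg[2]->0; indeg[6]->1 | ready=[2, 7] | order so far=[0, 3, 5]
  pop 2: indeg[1]->1; indeg[4]->0; indeg[6]->0 | ready=[4, 6, 7] | order so far=[0, 3, 5, 2]
  pop 4: indeg[1]->0 | ready=[1, 6, 7] | order so far=[0, 3, 5, 2, 4]
  pop 1: no out-edges | ready=[6, 7] | order so far=[0, 3, 5, 2, 4, 1]
  pop 6: no out-edges | ready=[7] | order so far=[0, 3, 5, 2, 4, 1, 6]
  pop 7: no out-edges | ready=[] | order so far=[0, 3, 5, 2, 4, 1, 6, 7]
  Result: [0, 3, 5, 2, 4, 1, 6, 7]

Answer: [0, 3, 5, 2, 4, 1, 6, 7]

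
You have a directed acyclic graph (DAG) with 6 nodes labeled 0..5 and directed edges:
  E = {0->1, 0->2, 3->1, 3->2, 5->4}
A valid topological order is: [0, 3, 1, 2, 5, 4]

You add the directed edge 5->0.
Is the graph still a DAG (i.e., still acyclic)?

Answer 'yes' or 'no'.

Answer: yes

Derivation:
Given toposort: [0, 3, 1, 2, 5, 4]
Position of 5: index 4; position of 0: index 0
New edge 5->0: backward (u after v in old order)
Backward edge: old toposort is now invalid. Check if this creates a cycle.
Does 0 already reach 5? Reachable from 0: [0, 1, 2]. NO -> still a DAG (reorder needed).
Still a DAG? yes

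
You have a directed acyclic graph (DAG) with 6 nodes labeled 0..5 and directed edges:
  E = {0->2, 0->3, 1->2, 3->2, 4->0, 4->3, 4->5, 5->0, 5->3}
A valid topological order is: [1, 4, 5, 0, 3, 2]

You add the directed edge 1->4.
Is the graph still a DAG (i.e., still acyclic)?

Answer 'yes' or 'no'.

Given toposort: [1, 4, 5, 0, 3, 2]
Position of 1: index 0; position of 4: index 1
New edge 1->4: forward
Forward edge: respects the existing order. Still a DAG, same toposort still valid.
Still a DAG? yes

Answer: yes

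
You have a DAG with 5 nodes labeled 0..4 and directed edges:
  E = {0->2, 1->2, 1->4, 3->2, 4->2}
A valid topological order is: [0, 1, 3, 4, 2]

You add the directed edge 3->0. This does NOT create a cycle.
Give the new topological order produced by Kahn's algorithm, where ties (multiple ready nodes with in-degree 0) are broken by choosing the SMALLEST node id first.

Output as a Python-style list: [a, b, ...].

Old toposort: [0, 1, 3, 4, 2]
Added edge: 3->0
Position of 3 (2) > position of 0 (0). Must reorder: 3 must now come before 0.
Run Kahn's algorithm (break ties by smallest node id):
  initial in-degrees: [1, 0, 4, 0, 1]
  ready (indeg=0): [1, 3]
  pop 1: indeg[2]->3; indeg[4]->0 | ready=[3, 4] | order so far=[1]
  pop 3: indeg[0]->0; indeg[2]->2 | ready=[0, 4] | order so far=[1, 3]
  pop 0: indeg[2]->1 | ready=[4] | order so far=[1, 3, 0]
  pop 4: indeg[2]->0 | ready=[2] | order so far=[1, 3, 0, 4]
  pop 2: no out-edges | ready=[] | order so far=[1, 3, 0, 4, 2]
  Result: [1, 3, 0, 4, 2]

Answer: [1, 3, 0, 4, 2]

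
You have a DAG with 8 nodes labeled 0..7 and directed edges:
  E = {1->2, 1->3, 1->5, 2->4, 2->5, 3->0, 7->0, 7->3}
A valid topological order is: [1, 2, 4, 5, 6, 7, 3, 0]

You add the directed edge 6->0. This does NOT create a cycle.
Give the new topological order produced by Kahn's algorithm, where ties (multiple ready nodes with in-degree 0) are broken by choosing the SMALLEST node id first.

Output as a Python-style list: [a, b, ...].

Answer: [1, 2, 4, 5, 6, 7, 3, 0]

Derivation:
Old toposort: [1, 2, 4, 5, 6, 7, 3, 0]
Added edge: 6->0
Position of 6 (4) < position of 0 (7). Old order still valid.
Run Kahn's algorithm (break ties by smallest node id):
  initial in-degrees: [3, 0, 1, 2, 1, 2, 0, 0]
  ready (indeg=0): [1, 6, 7]
  pop 1: indeg[2]->0; indeg[3]->1; indeg[5]->1 | ready=[2, 6, 7] | order so far=[1]
  pop 2: indeg[4]->0; indeg[5]->0 | ready=[4, 5, 6, 7] | order so far=[1, 2]
  pop 4: no out-edges | ready=[5, 6, 7] | order so far=[1, 2, 4]
  pop 5: no out-edges | ready=[6, 7] | order so far=[1, 2, 4, 5]
  pop 6: indeg[0]->2 | ready=[7] | order so far=[1, 2, 4, 5, 6]
  pop 7: indeg[0]->1; indeg[3]->0 | ready=[3] | order so far=[1, 2, 4, 5, 6, 7]
  pop 3: indeg[0]->0 | ready=[0] | order so far=[1, 2, 4, 5, 6, 7, 3]
  pop 0: no out-edges | ready=[] | order so far=[1, 2, 4, 5, 6, 7, 3, 0]
  Result: [1, 2, 4, 5, 6, 7, 3, 0]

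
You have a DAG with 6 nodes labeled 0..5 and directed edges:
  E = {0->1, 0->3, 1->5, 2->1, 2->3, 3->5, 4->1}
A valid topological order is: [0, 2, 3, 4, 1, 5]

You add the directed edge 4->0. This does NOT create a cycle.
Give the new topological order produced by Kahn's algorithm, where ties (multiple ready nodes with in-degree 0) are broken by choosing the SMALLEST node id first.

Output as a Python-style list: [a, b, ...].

Answer: [2, 4, 0, 1, 3, 5]

Derivation:
Old toposort: [0, 2, 3, 4, 1, 5]
Added edge: 4->0
Position of 4 (3) > position of 0 (0). Must reorder: 4 must now come before 0.
Run Kahn's algorithm (break ties by smallest node id):
  initial in-degrees: [1, 3, 0, 2, 0, 2]
  ready (indeg=0): [2, 4]
  pop 2: indeg[1]->2; indeg[3]->1 | ready=[4] | order so far=[2]
  pop 4: indeg[0]->0; indeg[1]->1 | ready=[0] | order so far=[2, 4]
  pop 0: indeg[1]->0; indeg[3]->0 | ready=[1, 3] | order so far=[2, 4, 0]
  pop 1: indeg[5]->1 | ready=[3] | order so far=[2, 4, 0, 1]
  pop 3: indeg[5]->0 | ready=[5] | order so far=[2, 4, 0, 1, 3]
  pop 5: no out-edges | ready=[] | order so far=[2, 4, 0, 1, 3, 5]
  Result: [2, 4, 0, 1, 3, 5]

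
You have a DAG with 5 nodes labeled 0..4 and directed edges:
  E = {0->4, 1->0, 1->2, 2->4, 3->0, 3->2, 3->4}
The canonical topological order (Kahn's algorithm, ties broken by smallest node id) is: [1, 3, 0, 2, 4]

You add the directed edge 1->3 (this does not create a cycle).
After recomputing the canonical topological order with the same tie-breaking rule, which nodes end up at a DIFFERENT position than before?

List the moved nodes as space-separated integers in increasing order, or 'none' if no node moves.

Old toposort: [1, 3, 0, 2, 4]
Added edge 1->3
Recompute Kahn (smallest-id tiebreak):
  initial in-degrees: [2, 0, 2, 1, 3]
  ready (indeg=0): [1]
  pop 1: indeg[0]->1; indeg[2]->1; indeg[3]->0 | ready=[3] | order so far=[1]
  pop 3: indeg[0]->0; indeg[2]->0; indeg[4]->2 | ready=[0, 2] | order so far=[1, 3]
  pop 0: indeg[4]->1 | ready=[2] | order so far=[1, 3, 0]
  pop 2: indeg[4]->0 | ready=[4] | order so far=[1, 3, 0, 2]
  pop 4: no out-edges | ready=[] | order so far=[1, 3, 0, 2, 4]
New canonical toposort: [1, 3, 0, 2, 4]
Compare positions:
  Node 0: index 2 -> 2 (same)
  Node 1: index 0 -> 0 (same)
  Node 2: index 3 -> 3 (same)
  Node 3: index 1 -> 1 (same)
  Node 4: index 4 -> 4 (same)
Nodes that changed position: none

Answer: none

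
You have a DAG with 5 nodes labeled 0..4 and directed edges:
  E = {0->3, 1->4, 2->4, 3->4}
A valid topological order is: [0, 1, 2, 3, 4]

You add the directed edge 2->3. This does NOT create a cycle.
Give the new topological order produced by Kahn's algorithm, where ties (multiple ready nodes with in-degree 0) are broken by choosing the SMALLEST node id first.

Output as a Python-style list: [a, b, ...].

Old toposort: [0, 1, 2, 3, 4]
Added edge: 2->3
Position of 2 (2) < position of 3 (3). Old order still valid.
Run Kahn's algorithm (break ties by smallest node id):
  initial in-degrees: [0, 0, 0, 2, 3]
  ready (indeg=0): [0, 1, 2]
  pop 0: indeg[3]->1 | ready=[1, 2] | order so far=[0]
  pop 1: indeg[4]->2 | ready=[2] | order so far=[0, 1]
  pop 2: indeg[3]->0; indeg[4]->1 | ready=[3] | order so far=[0, 1, 2]
  pop 3: indeg[4]->0 | ready=[4] | order so far=[0, 1, 2, 3]
  pop 4: no out-edges | ready=[] | order so far=[0, 1, 2, 3, 4]
  Result: [0, 1, 2, 3, 4]

Answer: [0, 1, 2, 3, 4]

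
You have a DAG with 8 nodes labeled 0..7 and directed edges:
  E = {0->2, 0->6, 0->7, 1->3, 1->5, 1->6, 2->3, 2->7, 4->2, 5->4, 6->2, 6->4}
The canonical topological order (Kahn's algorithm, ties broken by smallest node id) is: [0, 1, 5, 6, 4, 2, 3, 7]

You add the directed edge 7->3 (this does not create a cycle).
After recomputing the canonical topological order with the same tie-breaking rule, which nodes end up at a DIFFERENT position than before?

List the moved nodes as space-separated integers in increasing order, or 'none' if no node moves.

Old toposort: [0, 1, 5, 6, 4, 2, 3, 7]
Added edge 7->3
Recompute Kahn (smallest-id tiebreak):
  initial in-degrees: [0, 0, 3, 3, 2, 1, 2, 2]
  ready (indeg=0): [0, 1]
  pop 0: indeg[2]->2; indeg[6]->1; indeg[7]->1 | ready=[1] | order so far=[0]
  pop 1: indeg[3]->2; indeg[5]->0; indeg[6]->0 | ready=[5, 6] | order so far=[0, 1]
  pop 5: indeg[4]->1 | ready=[6] | order so far=[0, 1, 5]
  pop 6: indeg[2]->1; indeg[4]->0 | ready=[4] | order so far=[0, 1, 5, 6]
  pop 4: indeg[2]->0 | ready=[2] | order so far=[0, 1, 5, 6, 4]
  pop 2: indeg[3]->1; indeg[7]->0 | ready=[7] | order so far=[0, 1, 5, 6, 4, 2]
  pop 7: indeg[3]->0 | ready=[3] | order so far=[0, 1, 5, 6, 4, 2, 7]
  pop 3: no out-edges | ready=[] | order so far=[0, 1, 5, 6, 4, 2, 7, 3]
New canonical toposort: [0, 1, 5, 6, 4, 2, 7, 3]
Compare positions:
  Node 0: index 0 -> 0 (same)
  Node 1: index 1 -> 1 (same)
  Node 2: index 5 -> 5 (same)
  Node 3: index 6 -> 7 (moved)
  Node 4: index 4 -> 4 (same)
  Node 5: index 2 -> 2 (same)
  Node 6: index 3 -> 3 (same)
  Node 7: index 7 -> 6 (moved)
Nodes that changed position: 3 7

Answer: 3 7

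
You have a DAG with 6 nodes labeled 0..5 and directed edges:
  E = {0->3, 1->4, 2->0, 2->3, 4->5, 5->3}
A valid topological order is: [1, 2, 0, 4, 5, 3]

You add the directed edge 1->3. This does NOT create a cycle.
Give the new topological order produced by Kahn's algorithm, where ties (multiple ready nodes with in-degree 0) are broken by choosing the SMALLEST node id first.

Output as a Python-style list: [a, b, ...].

Old toposort: [1, 2, 0, 4, 5, 3]
Added edge: 1->3
Position of 1 (0) < position of 3 (5). Old order still valid.
Run Kahn's algorithm (break ties by smallest node id):
  initial in-degrees: [1, 0, 0, 4, 1, 1]
  ready (indeg=0): [1, 2]
  pop 1: indeg[3]->3; indeg[4]->0 | ready=[2, 4] | order so far=[1]
  pop 2: indeg[0]->0; indeg[3]->2 | ready=[0, 4] | order so far=[1, 2]
  pop 0: indeg[3]->1 | ready=[4] | order so far=[1, 2, 0]
  pop 4: indeg[5]->0 | ready=[5] | order so far=[1, 2, 0, 4]
  pop 5: indeg[3]->0 | ready=[3] | order so far=[1, 2, 0, 4, 5]
  pop 3: no out-edges | ready=[] | order so far=[1, 2, 0, 4, 5, 3]
  Result: [1, 2, 0, 4, 5, 3]

Answer: [1, 2, 0, 4, 5, 3]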